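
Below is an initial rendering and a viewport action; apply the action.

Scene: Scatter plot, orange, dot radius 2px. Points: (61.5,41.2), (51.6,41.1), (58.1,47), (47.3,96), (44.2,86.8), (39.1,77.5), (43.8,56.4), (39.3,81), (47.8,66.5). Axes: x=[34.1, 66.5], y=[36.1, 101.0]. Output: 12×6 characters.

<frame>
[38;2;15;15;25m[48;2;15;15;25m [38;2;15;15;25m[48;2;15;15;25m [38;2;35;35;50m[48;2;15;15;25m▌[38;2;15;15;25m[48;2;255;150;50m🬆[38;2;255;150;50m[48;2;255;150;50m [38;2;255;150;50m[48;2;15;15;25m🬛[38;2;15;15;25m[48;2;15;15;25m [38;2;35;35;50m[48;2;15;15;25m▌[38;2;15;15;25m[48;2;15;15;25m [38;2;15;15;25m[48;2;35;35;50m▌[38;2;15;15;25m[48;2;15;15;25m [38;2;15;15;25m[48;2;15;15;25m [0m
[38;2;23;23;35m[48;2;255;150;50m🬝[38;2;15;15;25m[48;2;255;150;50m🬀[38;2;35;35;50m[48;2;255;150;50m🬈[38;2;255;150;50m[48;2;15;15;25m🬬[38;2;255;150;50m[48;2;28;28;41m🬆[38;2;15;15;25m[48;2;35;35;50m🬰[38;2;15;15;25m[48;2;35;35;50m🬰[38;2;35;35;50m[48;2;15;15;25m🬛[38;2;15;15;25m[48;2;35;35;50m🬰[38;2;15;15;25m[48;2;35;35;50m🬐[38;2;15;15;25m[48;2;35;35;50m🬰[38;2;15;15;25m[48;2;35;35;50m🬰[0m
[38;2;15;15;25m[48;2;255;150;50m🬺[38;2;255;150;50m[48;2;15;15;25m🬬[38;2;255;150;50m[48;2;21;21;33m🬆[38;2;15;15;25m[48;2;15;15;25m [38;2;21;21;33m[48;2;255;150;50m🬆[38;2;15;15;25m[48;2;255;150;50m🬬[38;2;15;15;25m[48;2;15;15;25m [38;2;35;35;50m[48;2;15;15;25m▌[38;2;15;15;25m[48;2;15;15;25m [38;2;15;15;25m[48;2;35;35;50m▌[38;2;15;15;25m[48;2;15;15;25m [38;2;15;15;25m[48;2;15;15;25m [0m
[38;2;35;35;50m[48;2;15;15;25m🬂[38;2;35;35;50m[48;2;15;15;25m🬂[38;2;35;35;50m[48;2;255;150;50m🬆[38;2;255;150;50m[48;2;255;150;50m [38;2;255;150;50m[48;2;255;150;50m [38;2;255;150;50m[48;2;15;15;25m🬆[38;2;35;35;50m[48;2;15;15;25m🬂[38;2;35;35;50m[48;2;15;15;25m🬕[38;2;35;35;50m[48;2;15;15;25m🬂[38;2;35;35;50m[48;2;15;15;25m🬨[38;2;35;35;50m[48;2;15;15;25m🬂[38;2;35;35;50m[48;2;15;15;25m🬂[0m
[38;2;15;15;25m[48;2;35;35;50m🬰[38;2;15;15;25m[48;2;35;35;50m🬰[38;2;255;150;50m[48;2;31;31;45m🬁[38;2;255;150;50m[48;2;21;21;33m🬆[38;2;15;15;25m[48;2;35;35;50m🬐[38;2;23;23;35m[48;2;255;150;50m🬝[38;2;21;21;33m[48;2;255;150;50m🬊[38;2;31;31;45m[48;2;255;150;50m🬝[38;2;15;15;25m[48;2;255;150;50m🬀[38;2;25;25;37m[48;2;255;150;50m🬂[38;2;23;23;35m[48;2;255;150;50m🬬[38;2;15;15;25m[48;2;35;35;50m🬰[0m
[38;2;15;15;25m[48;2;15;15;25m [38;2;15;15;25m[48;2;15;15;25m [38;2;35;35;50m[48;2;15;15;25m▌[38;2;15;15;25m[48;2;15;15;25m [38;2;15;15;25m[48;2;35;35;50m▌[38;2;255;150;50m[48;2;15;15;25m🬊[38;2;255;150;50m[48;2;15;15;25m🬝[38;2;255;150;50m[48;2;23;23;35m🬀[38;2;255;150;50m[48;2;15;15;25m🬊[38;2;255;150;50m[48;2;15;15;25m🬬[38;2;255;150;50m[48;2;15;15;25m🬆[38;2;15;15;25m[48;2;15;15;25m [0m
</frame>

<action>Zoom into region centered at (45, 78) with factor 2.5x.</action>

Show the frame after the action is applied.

<frame>
[38;2;15;15;25m[48;2;15;15;25m [38;2;15;15;25m[48;2;15;15;25m [38;2;35;35;50m[48;2;15;15;25m▌[38;2;15;15;25m[48;2;15;15;25m [38;2;21;21;33m[48;2;255;150;50m🬆[38;2;255;150;50m[48;2;15;15;25m🬺[38;2;15;15;25m[48;2;255;150;50m🬬[38;2;35;35;50m[48;2;15;15;25m▌[38;2;15;15;25m[48;2;15;15;25m [38;2;15;15;25m[48;2;35;35;50m▌[38;2;15;15;25m[48;2;15;15;25m [38;2;15;15;25m[48;2;15;15;25m [0m
[38;2;21;21;33m[48;2;255;150;50m🬆[38;2;23;23;35m[48;2;255;150;50m🬬[38;2;35;35;50m[48;2;15;15;25m🬛[38;2;15;15;25m[48;2;35;35;50m🬰[38;2;27;27;40m[48;2;255;150;50m🬺[38;2;255;150;50m[48;2;21;21;33m🬆[38;2;15;15;25m[48;2;35;35;50m🬰[38;2;35;35;50m[48;2;15;15;25m🬛[38;2;15;15;25m[48;2;35;35;50m🬰[38;2;15;15;25m[48;2;35;35;50m🬐[38;2;15;15;25m[48;2;35;35;50m🬰[38;2;15;15;25m[48;2;35;35;50m🬰[0m
[38;2;255;150;50m[48;2;255;150;50m [38;2;255;150;50m[48;2;15;15;25m🬴[38;2;35;35;50m[48;2;15;15;25m▌[38;2;15;15;25m[48;2;15;15;25m [38;2;15;15;25m[48;2;35;35;50m▌[38;2;15;15;25m[48;2;15;15;25m [38;2;15;15;25m[48;2;15;15;25m [38;2;35;35;50m[48;2;15;15;25m▌[38;2;15;15;25m[48;2;15;15;25m [38;2;15;15;25m[48;2;35;35;50m▌[38;2;15;15;25m[48;2;15;15;25m [38;2;15;15;25m[48;2;15;15;25m [0m
[38;2;255;150;50m[48;2;15;15;25m🬊[38;2;255;150;50m[48;2;19;19;30m🬀[38;2;35;35;50m[48;2;15;15;25m🬕[38;2;35;35;50m[48;2;15;15;25m🬂[38;2;35;35;50m[48;2;15;15;25m🬨[38;2;35;35;50m[48;2;15;15;25m🬂[38;2;35;35;50m[48;2;15;15;25m🬂[38;2;35;35;50m[48;2;15;15;25m🬕[38;2;35;35;50m[48;2;15;15;25m🬂[38;2;35;35;50m[48;2;15;15;25m🬨[38;2;35;35;50m[48;2;15;15;25m🬂[38;2;35;35;50m[48;2;15;15;25m🬂[0m
[38;2;15;15;25m[48;2;35;35;50m🬰[38;2;15;15;25m[48;2;35;35;50m🬰[38;2;35;35;50m[48;2;15;15;25m🬛[38;2;15;15;25m[48;2;35;35;50m🬰[38;2;15;15;25m[48;2;35;35;50m🬐[38;2;15;15;25m[48;2;35;35;50m🬰[38;2;15;15;25m[48;2;35;35;50m🬰[38;2;35;35;50m[48;2;15;15;25m🬛[38;2;23;23;35m[48;2;255;150;50m🬬[38;2;15;15;25m[48;2;35;35;50m🬐[38;2;15;15;25m[48;2;35;35;50m🬰[38;2;15;15;25m[48;2;35;35;50m🬰[0m
[38;2;15;15;25m[48;2;15;15;25m [38;2;15;15;25m[48;2;15;15;25m [38;2;35;35;50m[48;2;15;15;25m▌[38;2;15;15;25m[48;2;15;15;25m [38;2;15;15;25m[48;2;35;35;50m▌[38;2;15;15;25m[48;2;15;15;25m [38;2;15;15;25m[48;2;15;15;25m [38;2;35;35;50m[48;2;255;150;50m🬐[38;2;255;150;50m[48;2;255;150;50m [38;2;27;27;40m[48;2;255;150;50m🬸[38;2;15;15;25m[48;2;15;15;25m [38;2;15;15;25m[48;2;15;15;25m [0m
</frame>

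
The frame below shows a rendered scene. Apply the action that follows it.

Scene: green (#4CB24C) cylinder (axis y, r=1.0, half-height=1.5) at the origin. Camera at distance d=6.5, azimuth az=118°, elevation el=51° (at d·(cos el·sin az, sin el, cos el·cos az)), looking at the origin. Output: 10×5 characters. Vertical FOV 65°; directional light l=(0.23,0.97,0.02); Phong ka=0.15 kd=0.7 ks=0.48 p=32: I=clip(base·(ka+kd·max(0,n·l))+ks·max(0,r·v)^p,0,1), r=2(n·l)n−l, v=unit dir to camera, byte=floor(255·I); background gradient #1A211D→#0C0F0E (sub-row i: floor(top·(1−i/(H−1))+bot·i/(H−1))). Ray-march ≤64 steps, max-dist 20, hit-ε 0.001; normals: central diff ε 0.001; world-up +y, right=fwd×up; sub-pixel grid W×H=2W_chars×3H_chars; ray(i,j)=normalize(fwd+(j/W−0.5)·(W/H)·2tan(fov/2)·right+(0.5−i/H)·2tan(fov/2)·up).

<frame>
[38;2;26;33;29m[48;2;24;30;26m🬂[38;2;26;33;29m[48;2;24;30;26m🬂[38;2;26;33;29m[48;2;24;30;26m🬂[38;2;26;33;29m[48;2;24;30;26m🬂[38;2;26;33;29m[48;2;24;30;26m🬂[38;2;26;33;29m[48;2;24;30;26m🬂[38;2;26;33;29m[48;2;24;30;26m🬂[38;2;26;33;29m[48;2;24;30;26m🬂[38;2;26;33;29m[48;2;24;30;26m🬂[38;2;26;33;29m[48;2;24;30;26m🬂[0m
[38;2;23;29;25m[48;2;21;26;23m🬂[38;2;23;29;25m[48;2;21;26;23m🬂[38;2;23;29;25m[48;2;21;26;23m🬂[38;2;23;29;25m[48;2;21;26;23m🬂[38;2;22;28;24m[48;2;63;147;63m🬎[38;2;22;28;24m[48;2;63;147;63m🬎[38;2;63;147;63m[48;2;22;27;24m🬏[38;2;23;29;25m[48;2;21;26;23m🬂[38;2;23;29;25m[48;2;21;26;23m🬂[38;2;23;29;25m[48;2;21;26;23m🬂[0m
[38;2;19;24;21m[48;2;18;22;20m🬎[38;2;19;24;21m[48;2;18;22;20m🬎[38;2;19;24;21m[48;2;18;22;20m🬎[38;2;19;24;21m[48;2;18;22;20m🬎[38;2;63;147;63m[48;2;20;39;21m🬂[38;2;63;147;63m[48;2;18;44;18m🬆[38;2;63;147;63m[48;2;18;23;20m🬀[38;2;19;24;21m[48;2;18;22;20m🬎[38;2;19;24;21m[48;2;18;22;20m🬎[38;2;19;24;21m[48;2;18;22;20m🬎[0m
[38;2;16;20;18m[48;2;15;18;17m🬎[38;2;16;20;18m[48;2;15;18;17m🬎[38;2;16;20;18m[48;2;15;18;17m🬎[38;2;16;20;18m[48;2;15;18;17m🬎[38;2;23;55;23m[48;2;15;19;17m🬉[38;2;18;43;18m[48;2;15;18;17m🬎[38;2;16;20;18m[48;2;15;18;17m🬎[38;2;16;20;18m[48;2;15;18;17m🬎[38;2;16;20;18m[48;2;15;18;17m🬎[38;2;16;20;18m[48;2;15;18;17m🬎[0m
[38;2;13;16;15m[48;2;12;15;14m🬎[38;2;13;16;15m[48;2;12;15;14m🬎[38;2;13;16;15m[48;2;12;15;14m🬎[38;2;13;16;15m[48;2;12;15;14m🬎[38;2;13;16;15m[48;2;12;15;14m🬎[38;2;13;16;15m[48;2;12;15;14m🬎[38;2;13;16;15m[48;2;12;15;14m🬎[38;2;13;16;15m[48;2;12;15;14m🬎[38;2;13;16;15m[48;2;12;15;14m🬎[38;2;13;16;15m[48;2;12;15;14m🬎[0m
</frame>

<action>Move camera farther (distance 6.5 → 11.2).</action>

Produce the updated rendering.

<frame>
[38;2;26;33;29m[48;2;24;30;26m🬂[38;2;26;33;29m[48;2;24;30;26m🬂[38;2;26;33;29m[48;2;24;30;26m🬂[38;2;26;33;29m[48;2;24;30;26m🬂[38;2;26;33;29m[48;2;24;30;26m🬂[38;2;26;33;29m[48;2;24;30;26m🬂[38;2;26;33;29m[48;2;24;30;26m🬂[38;2;26;33;29m[48;2;24;30;26m🬂[38;2;26;33;29m[48;2;24;30;26m🬂[38;2;26;33;29m[48;2;24;30;26m🬂[0m
[38;2;23;29;25m[48;2;21;26;23m🬂[38;2;23;29;25m[48;2;21;26;23m🬂[38;2;23;29;25m[48;2;21;26;23m🬂[38;2;23;29;25m[48;2;21;26;23m🬂[38;2;23;29;25m[48;2;21;26;23m🬂[38;2;23;29;25m[48;2;21;26;23m🬂[38;2;23;29;25m[48;2;21;26;23m🬂[38;2;23;29;25m[48;2;21;26;23m🬂[38;2;23;29;25m[48;2;21;26;23m🬂[38;2;23;29;25m[48;2;21;26;23m🬂[0m
[38;2;19;24;21m[48;2;18;22;20m🬎[38;2;19;24;21m[48;2;18;22;20m🬎[38;2;19;24;21m[48;2;18;22;20m🬎[38;2;19;24;21m[48;2;18;22;20m🬎[38;2;37;87;37m[48;2;19;34;21m🬁[38;2;63;147;63m[48;2;17;40;17m🬄[38;2;19;24;21m[48;2;18;22;20m🬎[38;2;19;24;21m[48;2;18;22;20m🬎[38;2;19;24;21m[48;2;18;22;20m🬎[38;2;19;24;21m[48;2;18;22;20m🬎[0m
[38;2;16;20;18m[48;2;15;18;17m🬎[38;2;16;20;18m[48;2;15;18;17m🬎[38;2;16;20;18m[48;2;15;18;17m🬎[38;2;16;20;18m[48;2;15;18;17m🬎[38;2;16;20;18m[48;2;15;18;17m🬎[38;2;21;50;21m[48;2;15;19;17m🬀[38;2;16;20;18m[48;2;15;18;17m🬎[38;2;16;20;18m[48;2;15;18;17m🬎[38;2;16;20;18m[48;2;15;18;17m🬎[38;2;16;20;18m[48;2;15;18;17m🬎[0m
[38;2;13;16;15m[48;2;12;15;14m🬎[38;2;13;16;15m[48;2;12;15;14m🬎[38;2;13;16;15m[48;2;12;15;14m🬎[38;2;13;16;15m[48;2;12;15;14m🬎[38;2;13;16;15m[48;2;12;15;14m🬎[38;2;13;16;15m[48;2;12;15;14m🬎[38;2;13;16;15m[48;2;12;15;14m🬎[38;2;13;16;15m[48;2;12;15;14m🬎[38;2;13;16;15m[48;2;12;15;14m🬎[38;2;13;16;15m[48;2;12;15;14m🬎[0m
</frame>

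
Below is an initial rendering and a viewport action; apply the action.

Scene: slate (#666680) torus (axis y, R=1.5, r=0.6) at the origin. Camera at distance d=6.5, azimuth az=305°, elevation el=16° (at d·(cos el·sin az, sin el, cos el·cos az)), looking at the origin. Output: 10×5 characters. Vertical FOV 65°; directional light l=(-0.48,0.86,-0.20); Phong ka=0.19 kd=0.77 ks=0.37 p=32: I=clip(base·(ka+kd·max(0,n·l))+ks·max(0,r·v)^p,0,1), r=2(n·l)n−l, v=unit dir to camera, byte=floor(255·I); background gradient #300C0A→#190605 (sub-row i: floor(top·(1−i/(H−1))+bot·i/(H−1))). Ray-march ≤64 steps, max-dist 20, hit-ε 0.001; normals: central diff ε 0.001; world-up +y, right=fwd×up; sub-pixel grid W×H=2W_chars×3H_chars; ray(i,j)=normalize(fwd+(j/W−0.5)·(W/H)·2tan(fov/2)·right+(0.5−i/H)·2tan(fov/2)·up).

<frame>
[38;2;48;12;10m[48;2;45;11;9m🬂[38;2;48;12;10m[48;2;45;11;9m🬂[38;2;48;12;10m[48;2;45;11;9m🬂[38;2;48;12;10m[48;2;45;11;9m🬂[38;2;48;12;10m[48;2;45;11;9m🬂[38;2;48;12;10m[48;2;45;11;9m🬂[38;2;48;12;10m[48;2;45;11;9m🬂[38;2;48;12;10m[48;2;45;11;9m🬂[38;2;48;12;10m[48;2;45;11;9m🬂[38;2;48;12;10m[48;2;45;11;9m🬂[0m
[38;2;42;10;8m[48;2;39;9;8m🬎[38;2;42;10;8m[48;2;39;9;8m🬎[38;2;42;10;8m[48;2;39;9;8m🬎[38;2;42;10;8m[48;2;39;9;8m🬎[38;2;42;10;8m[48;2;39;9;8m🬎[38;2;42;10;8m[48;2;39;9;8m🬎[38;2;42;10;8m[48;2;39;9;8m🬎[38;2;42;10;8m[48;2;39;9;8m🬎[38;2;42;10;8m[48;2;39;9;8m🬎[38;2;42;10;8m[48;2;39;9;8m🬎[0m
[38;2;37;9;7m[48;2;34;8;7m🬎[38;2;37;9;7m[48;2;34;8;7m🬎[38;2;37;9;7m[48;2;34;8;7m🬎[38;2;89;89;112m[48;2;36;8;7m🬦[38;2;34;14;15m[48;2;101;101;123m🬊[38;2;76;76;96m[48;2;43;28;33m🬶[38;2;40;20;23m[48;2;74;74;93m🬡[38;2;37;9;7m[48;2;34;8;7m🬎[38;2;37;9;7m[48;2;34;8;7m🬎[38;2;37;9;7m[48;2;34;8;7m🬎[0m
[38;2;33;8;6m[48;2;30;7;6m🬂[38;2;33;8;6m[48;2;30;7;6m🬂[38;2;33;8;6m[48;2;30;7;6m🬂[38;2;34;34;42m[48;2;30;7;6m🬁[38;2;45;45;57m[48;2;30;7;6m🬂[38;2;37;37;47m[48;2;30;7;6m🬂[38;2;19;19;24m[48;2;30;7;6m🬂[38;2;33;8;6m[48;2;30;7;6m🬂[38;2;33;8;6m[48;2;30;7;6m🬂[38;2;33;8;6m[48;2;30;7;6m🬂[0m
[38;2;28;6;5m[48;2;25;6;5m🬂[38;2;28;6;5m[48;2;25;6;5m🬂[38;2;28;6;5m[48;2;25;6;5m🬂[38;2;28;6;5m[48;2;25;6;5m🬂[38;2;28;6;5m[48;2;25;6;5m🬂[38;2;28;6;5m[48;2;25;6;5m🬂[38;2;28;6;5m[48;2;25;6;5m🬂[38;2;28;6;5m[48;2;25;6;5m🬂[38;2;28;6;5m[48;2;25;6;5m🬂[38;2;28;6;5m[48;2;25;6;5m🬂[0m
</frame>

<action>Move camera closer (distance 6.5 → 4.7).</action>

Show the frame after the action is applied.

<frame>
[38;2;48;12;10m[48;2;45;11;9m🬂[38;2;48;12;10m[48;2;45;11;9m🬂[38;2;48;12;10m[48;2;45;11;9m🬂[38;2;48;12;10m[48;2;45;11;9m🬂[38;2;48;12;10m[48;2;45;11;9m🬂[38;2;48;12;10m[48;2;45;11;9m🬂[38;2;48;12;10m[48;2;45;11;9m🬂[38;2;48;12;10m[48;2;45;11;9m🬂[38;2;48;12;10m[48;2;45;11;9m🬂[38;2;48;12;10m[48;2;45;11;9m🬂[0m
[38;2;42;10;8m[48;2;39;9;8m🬎[38;2;42;10;8m[48;2;39;9;8m🬎[38;2;42;10;8m[48;2;39;9;8m🬎[38;2;42;10;8m[48;2;39;9;8m🬎[38;2;42;10;8m[48;2;39;9;8m🬎[38;2;42;10;8m[48;2;39;9;8m🬎[38;2;42;10;8m[48;2;39;9;8m🬎[38;2;42;10;8m[48;2;39;9;8m🬎[38;2;42;10;8m[48;2;39;9;8m🬎[38;2;42;10;8m[48;2;39;9;8m🬎[0m
[38;2;37;9;7m[48;2;34;8;7m🬎[38;2;37;9;7m[48;2;34;8;7m🬎[38;2;91;91;115m[48;2;36;8;7m🬦[38;2;82;82;103m[48;2;100;100;124m🬒[38;2;80;80;100m[48;2;165;165;188m🬎[38;2;94;94;117m[48;2;84;84;105m🬅[38;2;91;91;114m[48;2;72;72;90m🬎[38;2;71;71;90m[48;2;42;27;32m🬛[38;2;37;9;7m[48;2;34;8;7m🬎[38;2;37;9;7m[48;2;34;8;7m🬎[0m
[38;2;33;8;6m[48;2;30;7;6m🬂[38;2;33;8;6m[48;2;30;7;6m🬂[38;2;63;63;80m[48;2;30;7;6m🬁[38;2;61;61;77m[48;2;32;17;20m🬊[38;2;57;57;72m[48;2;19;19;24m🬎[38;2;63;63;79m[48;2;29;29;37m🬂[38;2;52;52;65m[48;2;25;19;23m🬂[38;2;38;38;48m[48;2;25;12;13m🬀[38;2;33;8;6m[48;2;30;7;6m🬂[38;2;33;8;6m[48;2;30;7;6m🬂[0m
[38;2;28;6;5m[48;2;25;6;5m🬂[38;2;28;6;5m[48;2;25;6;5m🬂[38;2;28;6;5m[48;2;25;6;5m🬂[38;2;28;6;5m[48;2;25;6;5m🬂[38;2;28;6;5m[48;2;25;6;5m🬂[38;2;28;6;5m[48;2;25;6;5m🬂[38;2;28;6;5m[48;2;25;6;5m🬂[38;2;28;6;5m[48;2;25;6;5m🬂[38;2;28;6;5m[48;2;25;6;5m🬂[38;2;28;6;5m[48;2;25;6;5m🬂[0m
</frame>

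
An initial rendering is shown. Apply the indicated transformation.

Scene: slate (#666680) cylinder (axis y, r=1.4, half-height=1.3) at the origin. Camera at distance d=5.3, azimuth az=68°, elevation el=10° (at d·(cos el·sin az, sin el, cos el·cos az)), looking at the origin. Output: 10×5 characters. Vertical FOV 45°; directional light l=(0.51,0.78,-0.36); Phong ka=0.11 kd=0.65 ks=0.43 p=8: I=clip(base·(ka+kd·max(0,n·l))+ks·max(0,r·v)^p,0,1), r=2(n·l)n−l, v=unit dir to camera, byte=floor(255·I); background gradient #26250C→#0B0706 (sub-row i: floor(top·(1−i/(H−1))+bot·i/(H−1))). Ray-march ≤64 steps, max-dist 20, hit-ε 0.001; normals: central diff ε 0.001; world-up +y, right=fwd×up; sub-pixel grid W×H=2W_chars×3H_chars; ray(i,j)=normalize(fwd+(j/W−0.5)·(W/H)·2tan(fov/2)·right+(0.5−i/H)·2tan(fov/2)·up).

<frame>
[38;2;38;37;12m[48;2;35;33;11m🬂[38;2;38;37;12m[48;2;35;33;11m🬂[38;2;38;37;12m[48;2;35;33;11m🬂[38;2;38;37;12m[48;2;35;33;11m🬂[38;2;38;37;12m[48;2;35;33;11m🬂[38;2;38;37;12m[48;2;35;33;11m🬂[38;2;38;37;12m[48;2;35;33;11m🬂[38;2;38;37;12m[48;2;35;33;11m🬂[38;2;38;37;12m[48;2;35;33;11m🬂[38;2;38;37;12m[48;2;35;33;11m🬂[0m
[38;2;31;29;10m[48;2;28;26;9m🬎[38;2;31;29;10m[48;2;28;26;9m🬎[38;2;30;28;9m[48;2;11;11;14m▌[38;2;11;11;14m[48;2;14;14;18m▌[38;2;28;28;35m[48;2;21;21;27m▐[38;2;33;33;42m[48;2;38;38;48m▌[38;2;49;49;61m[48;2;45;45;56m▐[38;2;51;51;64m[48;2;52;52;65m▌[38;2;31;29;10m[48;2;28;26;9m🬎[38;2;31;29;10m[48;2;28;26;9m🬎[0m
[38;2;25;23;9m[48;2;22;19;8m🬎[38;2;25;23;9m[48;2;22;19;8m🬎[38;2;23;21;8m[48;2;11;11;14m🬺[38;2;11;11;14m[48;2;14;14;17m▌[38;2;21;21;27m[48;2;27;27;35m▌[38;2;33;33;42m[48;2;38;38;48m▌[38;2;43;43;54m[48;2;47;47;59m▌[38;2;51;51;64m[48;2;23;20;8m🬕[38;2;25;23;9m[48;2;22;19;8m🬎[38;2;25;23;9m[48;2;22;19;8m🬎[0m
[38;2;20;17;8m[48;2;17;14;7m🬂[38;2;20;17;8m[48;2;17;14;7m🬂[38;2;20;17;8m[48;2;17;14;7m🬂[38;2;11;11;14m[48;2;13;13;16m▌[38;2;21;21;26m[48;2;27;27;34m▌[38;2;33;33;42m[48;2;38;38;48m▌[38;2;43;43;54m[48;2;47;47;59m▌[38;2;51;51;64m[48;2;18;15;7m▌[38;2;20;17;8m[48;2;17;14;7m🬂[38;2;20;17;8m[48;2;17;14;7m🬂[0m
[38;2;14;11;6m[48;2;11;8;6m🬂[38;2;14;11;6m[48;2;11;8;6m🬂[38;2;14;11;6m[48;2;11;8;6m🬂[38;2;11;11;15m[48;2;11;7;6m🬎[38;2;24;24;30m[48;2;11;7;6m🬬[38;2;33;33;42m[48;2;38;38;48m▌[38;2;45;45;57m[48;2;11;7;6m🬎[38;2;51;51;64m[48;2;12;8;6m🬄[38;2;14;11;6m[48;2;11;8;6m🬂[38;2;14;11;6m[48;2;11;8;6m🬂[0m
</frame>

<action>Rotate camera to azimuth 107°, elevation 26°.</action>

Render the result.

<frame>
[38;2;38;37;12m[48;2;35;33;11m🬂[38;2;38;37;12m[48;2;35;33;11m🬂[38;2;38;37;12m[48;2;35;33;11m🬂[38;2;38;37;12m[48;2;35;33;11m🬂[38;2;38;37;12m[48;2;35;33;11m🬂[38;2;38;37;12m[48;2;35;33;11m🬂[38;2;38;37;12m[48;2;35;33;11m🬂[38;2;38;37;12m[48;2;35;33;11m🬂[38;2;38;37;12m[48;2;35;33;11m🬂[38;2;38;37;12m[48;2;35;33;11m🬂[0m
[38;2;31;29;10m[48;2;28;26;9m🬎[38;2;31;29;10m[48;2;28;26;9m🬎[38;2;62;62;78m[48;2;27;26;18m🬁[38;2;62;62;78m[48;2;37;37;47m🬎[38;2;62;62;78m[48;2;46;46;58m🬎[38;2;62;62;78m[48;2;50;50;64m🬎[38;2;62;62;78m[48;2;52;52;65m🬎[38;2;62;62;78m[48;2;46;46;58m🬆[38;2;31;29;10m[48;2;28;26;9m🬎[38;2;31;29;10m[48;2;28;26;9m🬎[0m
[38;2;25;23;9m[48;2;22;19;8m🬎[38;2;25;23;9m[48;2;22;19;8m🬎[38;2;18;18;23m[48;2;23;21;8m🬉[38;2;39;39;50m[48;2;33;33;41m▐[38;2;48;48;60m[48;2;44;44;56m▐[38;2;50;50;63m[48;2;51;51;65m▌[38;2;52;52;65m[48;2;51;51;65m🬝[38;2;46;46;57m[48;2;22;19;8m🬝[38;2;25;23;9m[48;2;22;19;8m🬎[38;2;25;23;9m[48;2;22;19;8m🬎[0m
[38;2;20;17;8m[48;2;17;14;7m🬂[38;2;20;17;8m[48;2;17;14;7m🬂[38;2;20;17;8m[48;2;17;14;7m🬂[38;2;38;38;48m[48;2;29;29;36m▐[38;2;47;47;60m[48;2;43;43;55m▐[38;2;50;50;63m[48;2;52;52;65m▌[38;2;52;52;66m[48;2;51;51;64m▌[38;2;47;47;60m[48;2;18;15;7m▌[38;2;20;17;8m[48;2;17;14;7m🬂[38;2;20;17;8m[48;2;17;14;7m🬂[0m
[38;2;14;11;6m[48;2;11;8;6m🬂[38;2;14;11;6m[48;2;11;8;6m🬂[38;2;14;11;6m[48;2;11;8;6m🬂[38;2;33;33;41m[48;2;11;7;6m🬊[38;2;47;47;59m[48;2;43;43;53m▐[38;2;50;50;63m[48;2;52;52;65m▌[38;2;51;51;64m[48;2;11;7;6m🬝[38;2;46;46;57m[48;2;12;8;6m🬀[38;2;14;11;6m[48;2;11;8;6m🬂[38;2;14;11;6m[48;2;11;8;6m🬂[0m
</frame>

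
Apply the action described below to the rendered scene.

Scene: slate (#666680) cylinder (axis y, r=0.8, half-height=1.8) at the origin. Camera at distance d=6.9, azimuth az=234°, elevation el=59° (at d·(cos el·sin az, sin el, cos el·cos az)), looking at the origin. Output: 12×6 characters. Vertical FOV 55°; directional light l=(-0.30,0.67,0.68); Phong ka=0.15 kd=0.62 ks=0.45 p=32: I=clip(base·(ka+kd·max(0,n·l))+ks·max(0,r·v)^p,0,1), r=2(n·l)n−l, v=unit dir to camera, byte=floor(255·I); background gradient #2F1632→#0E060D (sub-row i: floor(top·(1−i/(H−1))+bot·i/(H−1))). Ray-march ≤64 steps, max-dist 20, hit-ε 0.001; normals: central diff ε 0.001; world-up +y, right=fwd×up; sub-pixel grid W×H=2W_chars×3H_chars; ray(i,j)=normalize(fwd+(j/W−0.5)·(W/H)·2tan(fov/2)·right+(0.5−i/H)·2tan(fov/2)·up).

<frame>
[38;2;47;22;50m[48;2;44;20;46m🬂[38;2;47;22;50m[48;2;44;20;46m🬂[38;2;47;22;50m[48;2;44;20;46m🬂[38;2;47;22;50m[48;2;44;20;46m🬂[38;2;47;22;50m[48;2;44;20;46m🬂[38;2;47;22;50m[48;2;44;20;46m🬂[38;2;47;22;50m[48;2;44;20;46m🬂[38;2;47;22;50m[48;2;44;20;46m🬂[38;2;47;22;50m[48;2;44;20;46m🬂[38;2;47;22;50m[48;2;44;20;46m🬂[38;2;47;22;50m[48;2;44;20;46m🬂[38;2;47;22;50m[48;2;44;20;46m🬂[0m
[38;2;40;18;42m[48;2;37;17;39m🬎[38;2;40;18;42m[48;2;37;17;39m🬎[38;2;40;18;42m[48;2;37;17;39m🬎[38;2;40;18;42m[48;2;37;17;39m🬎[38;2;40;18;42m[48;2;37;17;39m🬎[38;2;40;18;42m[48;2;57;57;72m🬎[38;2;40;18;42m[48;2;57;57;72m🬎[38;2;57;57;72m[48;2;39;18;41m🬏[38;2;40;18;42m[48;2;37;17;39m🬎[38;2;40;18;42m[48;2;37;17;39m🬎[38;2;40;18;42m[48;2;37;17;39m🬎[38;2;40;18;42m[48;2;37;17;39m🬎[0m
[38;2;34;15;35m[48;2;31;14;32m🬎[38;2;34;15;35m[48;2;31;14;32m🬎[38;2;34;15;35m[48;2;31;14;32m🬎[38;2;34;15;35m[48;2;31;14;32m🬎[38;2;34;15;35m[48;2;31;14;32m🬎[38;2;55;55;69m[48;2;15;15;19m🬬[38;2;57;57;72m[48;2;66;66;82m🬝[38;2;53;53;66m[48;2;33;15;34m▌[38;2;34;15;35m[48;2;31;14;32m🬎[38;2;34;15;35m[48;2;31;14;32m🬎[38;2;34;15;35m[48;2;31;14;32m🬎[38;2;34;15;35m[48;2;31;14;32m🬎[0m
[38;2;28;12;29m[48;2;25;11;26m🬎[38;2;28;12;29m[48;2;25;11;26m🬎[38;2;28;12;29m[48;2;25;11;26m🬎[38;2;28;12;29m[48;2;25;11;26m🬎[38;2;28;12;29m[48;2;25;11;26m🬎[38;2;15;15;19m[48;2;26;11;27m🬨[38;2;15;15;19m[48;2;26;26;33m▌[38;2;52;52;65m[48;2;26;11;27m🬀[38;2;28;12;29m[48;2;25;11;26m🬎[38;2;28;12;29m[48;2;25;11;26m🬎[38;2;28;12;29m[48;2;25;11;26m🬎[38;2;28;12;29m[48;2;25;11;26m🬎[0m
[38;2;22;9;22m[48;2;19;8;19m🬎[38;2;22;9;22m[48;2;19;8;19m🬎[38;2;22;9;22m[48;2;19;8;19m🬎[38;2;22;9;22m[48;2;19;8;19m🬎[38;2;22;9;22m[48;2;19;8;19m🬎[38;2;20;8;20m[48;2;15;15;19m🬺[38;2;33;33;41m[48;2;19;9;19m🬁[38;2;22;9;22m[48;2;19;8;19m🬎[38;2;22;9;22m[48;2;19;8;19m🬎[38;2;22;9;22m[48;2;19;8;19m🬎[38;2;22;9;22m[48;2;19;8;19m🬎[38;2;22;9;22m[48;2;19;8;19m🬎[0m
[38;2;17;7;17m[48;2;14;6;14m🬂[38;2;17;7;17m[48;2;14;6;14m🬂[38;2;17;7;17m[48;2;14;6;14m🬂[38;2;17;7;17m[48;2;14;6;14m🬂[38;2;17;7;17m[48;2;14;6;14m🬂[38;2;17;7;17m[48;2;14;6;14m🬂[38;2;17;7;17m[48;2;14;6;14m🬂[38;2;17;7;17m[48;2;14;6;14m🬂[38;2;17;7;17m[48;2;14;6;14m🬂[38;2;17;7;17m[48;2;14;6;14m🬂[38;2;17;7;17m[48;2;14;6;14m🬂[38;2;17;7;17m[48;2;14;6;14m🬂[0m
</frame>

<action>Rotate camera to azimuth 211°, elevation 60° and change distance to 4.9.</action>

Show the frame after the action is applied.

<frame>
[38;2;47;22;50m[48;2;44;20;46m🬂[38;2;47;22;50m[48;2;44;20;46m🬂[38;2;47;22;50m[48;2;44;20;46m🬂[38;2;47;22;50m[48;2;44;20;46m🬂[38;2;47;22;50m[48;2;44;20;46m🬂[38;2;45;21;47m[48;2;57;57;72m🬝[38;2;46;21;48m[48;2;57;57;72m🬎[38;2;47;22;50m[48;2;44;20;46m🬂[38;2;47;22;50m[48;2;44;20;46m🬂[38;2;47;22;50m[48;2;44;20;46m🬂[38;2;47;22;50m[48;2;44;20;46m🬂[38;2;47;22;50m[48;2;44;20;46m🬂[0m
[38;2;40;18;42m[48;2;37;17;39m🬎[38;2;40;18;42m[48;2;37;17;39m🬎[38;2;40;18;42m[48;2;37;17;39m🬎[38;2;40;18;42m[48;2;37;17;39m🬎[38;2;41;19;43m[48;2;57;57;72m🬀[38;2;57;57;72m[48;2;57;57;72m [38;2;57;57;72m[48;2;57;57;72m [38;2;57;57;72m[48;2;58;58;73m▌[38;2;60;60;74m[48;2;39;18;41m🬓[38;2;40;18;42m[48;2;37;17;39m🬎[38;2;40;18;42m[48;2;37;17;39m🬎[38;2;40;18;42m[48;2;37;17;39m🬎[0m
[38;2;34;15;35m[48;2;31;14;32m🬎[38;2;34;15;35m[48;2;31;14;32m🬎[38;2;34;15;35m[48;2;31;14;32m🬎[38;2;34;15;35m[48;2;31;14;32m🬎[38;2;57;57;72m[48;2;25;15;28m🬁[38;2;57;57;72m[48;2;15;15;19m🬎[38;2;57;57;72m[48;2;15;15;19m🬎[38;2;58;58;73m[48;2;20;20;26m🬆[38;2;34;15;35m[48;2;31;14;32m🬎[38;2;34;15;35m[48;2;31;14;32m🬎[38;2;34;15;35m[48;2;31;14;32m🬎[38;2;34;15;35m[48;2;31;14;32m🬎[0m
[38;2;28;12;29m[48;2;25;11;26m🬎[38;2;28;12;29m[48;2;25;11;26m🬎[38;2;28;12;29m[48;2;25;11;26m🬎[38;2;28;12;29m[48;2;25;11;26m🬎[38;2;28;12;29m[48;2;25;11;26m🬎[38;2;15;15;19m[48;2;15;15;19m [38;2;15;15;19m[48;2;15;15;19m [38;2;16;16;21m[48;2;27;12;28m▌[38;2;28;12;29m[48;2;25;11;26m🬎[38;2;28;12;29m[48;2;25;11;26m🬎[38;2;28;12;29m[48;2;25;11;26m🬎[38;2;28;12;29m[48;2;25;11;26m🬎[0m
[38;2;22;9;22m[48;2;19;8;19m🬎[38;2;22;9;22m[48;2;19;8;19m🬎[38;2;22;9;22m[48;2;19;8;19m🬎[38;2;22;9;22m[48;2;19;8;19m🬎[38;2;22;9;22m[48;2;19;8;19m🬎[38;2;15;15;19m[48;2;19;8;19m🬊[38;2;15;15;19m[48;2;19;8;19m🬎[38;2;31;31;39m[48;2;20;8;20m🬀[38;2;22;9;22m[48;2;19;8;19m🬎[38;2;22;9;22m[48;2;19;8;19m🬎[38;2;22;9;22m[48;2;19;8;19m🬎[38;2;22;9;22m[48;2;19;8;19m🬎[0m
[38;2;17;7;17m[48;2;14;6;14m🬂[38;2;17;7;17m[48;2;14;6;14m🬂[38;2;17;7;17m[48;2;14;6;14m🬂[38;2;17;7;17m[48;2;14;6;14m🬂[38;2;17;7;17m[48;2;14;6;14m🬂[38;2;17;7;17m[48;2;14;6;14m🬂[38;2;17;7;17m[48;2;14;6;14m🬂[38;2;17;7;17m[48;2;14;6;14m🬂[38;2;17;7;17m[48;2;14;6;14m🬂[38;2;17;7;17m[48;2;14;6;14m🬂[38;2;17;7;17m[48;2;14;6;14m🬂[38;2;17;7;17m[48;2;14;6;14m🬂[0m
</frame>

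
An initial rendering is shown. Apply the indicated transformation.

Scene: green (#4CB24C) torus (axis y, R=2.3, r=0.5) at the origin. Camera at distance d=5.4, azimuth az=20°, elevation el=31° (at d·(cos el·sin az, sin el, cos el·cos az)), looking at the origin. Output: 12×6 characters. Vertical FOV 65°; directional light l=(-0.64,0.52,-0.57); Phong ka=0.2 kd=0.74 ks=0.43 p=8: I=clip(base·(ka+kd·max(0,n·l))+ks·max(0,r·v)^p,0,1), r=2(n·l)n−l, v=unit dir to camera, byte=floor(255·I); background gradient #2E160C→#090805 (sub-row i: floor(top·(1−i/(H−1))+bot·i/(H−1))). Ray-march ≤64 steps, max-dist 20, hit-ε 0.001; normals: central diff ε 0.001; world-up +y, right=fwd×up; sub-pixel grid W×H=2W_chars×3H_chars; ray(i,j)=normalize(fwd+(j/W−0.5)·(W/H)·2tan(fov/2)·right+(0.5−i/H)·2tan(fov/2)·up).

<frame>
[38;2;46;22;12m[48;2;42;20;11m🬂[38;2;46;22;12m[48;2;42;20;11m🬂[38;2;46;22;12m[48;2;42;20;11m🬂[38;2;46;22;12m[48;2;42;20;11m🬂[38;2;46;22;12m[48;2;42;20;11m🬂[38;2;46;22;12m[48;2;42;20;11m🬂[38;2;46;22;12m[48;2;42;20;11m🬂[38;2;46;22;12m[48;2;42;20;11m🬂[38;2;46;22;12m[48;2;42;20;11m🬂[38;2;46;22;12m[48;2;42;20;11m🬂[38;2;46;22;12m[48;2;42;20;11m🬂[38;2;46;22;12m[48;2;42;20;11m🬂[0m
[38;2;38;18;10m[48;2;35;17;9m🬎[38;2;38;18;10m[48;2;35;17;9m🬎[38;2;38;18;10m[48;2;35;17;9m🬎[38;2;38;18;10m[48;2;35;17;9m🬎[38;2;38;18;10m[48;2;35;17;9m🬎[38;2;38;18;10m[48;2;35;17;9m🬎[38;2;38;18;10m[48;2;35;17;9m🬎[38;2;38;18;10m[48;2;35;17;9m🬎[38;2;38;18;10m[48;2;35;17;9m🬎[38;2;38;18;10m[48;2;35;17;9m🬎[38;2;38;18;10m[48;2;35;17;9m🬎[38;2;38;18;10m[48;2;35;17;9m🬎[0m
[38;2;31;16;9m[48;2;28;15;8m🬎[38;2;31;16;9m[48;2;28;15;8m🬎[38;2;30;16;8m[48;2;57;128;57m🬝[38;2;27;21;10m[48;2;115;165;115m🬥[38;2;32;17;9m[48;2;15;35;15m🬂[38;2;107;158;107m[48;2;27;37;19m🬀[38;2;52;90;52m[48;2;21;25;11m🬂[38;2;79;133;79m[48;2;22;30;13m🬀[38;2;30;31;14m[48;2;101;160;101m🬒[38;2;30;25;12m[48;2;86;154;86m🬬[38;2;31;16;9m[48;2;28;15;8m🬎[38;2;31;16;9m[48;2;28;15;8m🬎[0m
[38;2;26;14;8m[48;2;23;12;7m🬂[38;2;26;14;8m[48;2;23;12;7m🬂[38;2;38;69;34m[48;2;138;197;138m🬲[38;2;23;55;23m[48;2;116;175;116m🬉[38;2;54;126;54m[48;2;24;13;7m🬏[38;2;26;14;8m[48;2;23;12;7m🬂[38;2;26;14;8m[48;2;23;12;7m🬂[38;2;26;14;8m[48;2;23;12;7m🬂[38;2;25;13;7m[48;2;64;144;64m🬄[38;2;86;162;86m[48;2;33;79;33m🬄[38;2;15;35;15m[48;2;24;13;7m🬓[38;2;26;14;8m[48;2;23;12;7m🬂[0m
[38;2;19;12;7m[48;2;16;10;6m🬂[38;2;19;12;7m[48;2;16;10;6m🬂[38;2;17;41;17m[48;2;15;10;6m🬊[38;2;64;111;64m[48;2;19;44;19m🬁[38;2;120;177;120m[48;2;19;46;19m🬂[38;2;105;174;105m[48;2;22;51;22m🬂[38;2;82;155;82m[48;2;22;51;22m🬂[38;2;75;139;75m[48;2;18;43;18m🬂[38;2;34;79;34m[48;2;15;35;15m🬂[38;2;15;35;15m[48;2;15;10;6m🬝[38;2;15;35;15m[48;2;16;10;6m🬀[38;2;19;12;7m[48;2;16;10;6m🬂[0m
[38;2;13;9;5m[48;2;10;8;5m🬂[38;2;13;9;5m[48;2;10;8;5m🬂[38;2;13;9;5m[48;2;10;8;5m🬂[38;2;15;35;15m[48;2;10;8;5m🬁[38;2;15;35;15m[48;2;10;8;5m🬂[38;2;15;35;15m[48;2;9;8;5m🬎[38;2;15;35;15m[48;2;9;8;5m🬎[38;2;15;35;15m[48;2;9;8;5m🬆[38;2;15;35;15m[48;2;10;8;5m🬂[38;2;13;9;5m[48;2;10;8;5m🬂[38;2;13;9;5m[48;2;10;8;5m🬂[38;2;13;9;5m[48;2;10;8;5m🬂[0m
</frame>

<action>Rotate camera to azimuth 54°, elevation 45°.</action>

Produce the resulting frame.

<frame>
[38;2;46;22;12m[48;2;42;20;11m🬂[38;2;46;22;12m[48;2;42;20;11m🬂[38;2;46;22;12m[48;2;42;20;11m🬂[38;2;46;22;12m[48;2;42;20;11m🬂[38;2;46;22;12m[48;2;42;20;11m🬂[38;2;46;22;12m[48;2;42;20;11m🬂[38;2;46;22;12m[48;2;42;20;11m🬂[38;2;46;22;12m[48;2;42;20;11m🬂[38;2;46;22;12m[48;2;42;20;11m🬂[38;2;46;22;12m[48;2;42;20;11m🬂[38;2;46;22;12m[48;2;42;20;11m🬂[38;2;46;22;12m[48;2;42;20;11m🬂[0m
[38;2;38;18;10m[48;2;35;17;9m🬎[38;2;38;18;10m[48;2;35;17;9m🬎[38;2;38;18;10m[48;2;35;17;9m🬎[38;2;38;18;10m[48;2;35;17;9m🬎[38;2;38;18;10m[48;2;35;17;9m🬎[38;2;38;18;10m[48;2;111;165;111m🬎[38;2;38;18;10m[48;2;76;118;76m🬎[38;2;152;213;152m[48;2;37;18;9m🬏[38;2;38;18;10m[48;2;35;17;9m🬎[38;2;38;18;10m[48;2;35;17;9m🬎[38;2;38;18;10m[48;2;35;17;9m🬎[38;2;38;18;10m[48;2;35;17;9m🬎[0m
[38;2;31;16;9m[48;2;28;15;8m🬎[38;2;31;16;9m[48;2;28;15;8m🬎[38;2;30;16;8m[48;2;38;90;38m🬝[38;2;39;58;28m[48;2;103;157;103m🬥[38;2;86;134;86m[48;2;17;31;13m🬀[38;2;15;35;15m[48;2;28;15;8m🬆[38;2;15;35;15m[48;2;29;15;8m🬂[38;2;15;35;15m[48;2;28;15;8m🬎[38;2;69;113;69m[48;2;21;36;16m🬈[38;2;34;38;17m[48;2;100;160;100m🬨[38;2;31;16;9m[48;2;28;15;8m🬎[38;2;31;16;9m[48;2;28;15;8m🬎[0m
[38;2;26;14;8m[48;2;23;12;7m🬂[38;2;26;14;8m[48;2;23;12;7m🬂[38;2;44;97;44m[48;2;24;13;7m▐[38;2;52;114;52m[48;2;147;215;147m▐[38;2;26;14;8m[48;2;23;12;7m🬂[38;2;26;14;8m[48;2;23;12;7m🬂[38;2;26;14;8m[48;2;23;12;7m🬂[38;2;26;14;8m[48;2;23;12;7m🬂[38;2;24;24;11m[48;2;51;112;51m🬕[38;2;135;198;135m[48;2;56;111;56m▌[38;2;26;14;8m[48;2;23;12;7m🬂[38;2;26;14;8m[48;2;23;12;7m🬂[0m
[38;2;19;12;7m[48;2;16;10;6m🬂[38;2;19;12;7m[48;2;16;10;6m🬂[38;2;19;46;19m[48;2;16;10;6m🬉[38;2;158;232;158m[48;2;30;69;30m🬁[38;2;31;60;27m[48;2;111;191;111m🬯[38;2;18;11;6m[48;2;84;157;84m🬊[38;2;18;11;6m[48;2;118;185;118m🬎[38;2;28;41;20m[48;2;97;173;97m🬡[38;2;150;220;150m[48;2;42;94;42m🬅[38;2;60;117;60m[48;2;20;42;18m🬀[38;2;19;12;7m[48;2;16;10;6m🬂[38;2;19;12;7m[48;2;16;10;6m🬂[0m
[38;2;13;9;5m[48;2;10;8;5m🬂[38;2;13;9;5m[48;2;10;8;5m🬂[38;2;13;9;5m[48;2;10;8;5m🬂[38;2;15;35;15m[48;2;10;8;5m🬂[38;2;15;35;15m[48;2;9;8;5m🬎[38;2;23;55;23m[48;2;15;35;15m🬂[38;2;25;61;25m[48;2;15;35;15m🬂[38;2;16;39;16m[48;2;9;8;5m🬝[38;2;15;35;15m[48;2;9;8;5m🬆[38;2;15;35;15m[48;2;10;8;5m🬀[38;2;13;9;5m[48;2;10;8;5m🬂[38;2;13;9;5m[48;2;10;8;5m🬂[0m
</frame>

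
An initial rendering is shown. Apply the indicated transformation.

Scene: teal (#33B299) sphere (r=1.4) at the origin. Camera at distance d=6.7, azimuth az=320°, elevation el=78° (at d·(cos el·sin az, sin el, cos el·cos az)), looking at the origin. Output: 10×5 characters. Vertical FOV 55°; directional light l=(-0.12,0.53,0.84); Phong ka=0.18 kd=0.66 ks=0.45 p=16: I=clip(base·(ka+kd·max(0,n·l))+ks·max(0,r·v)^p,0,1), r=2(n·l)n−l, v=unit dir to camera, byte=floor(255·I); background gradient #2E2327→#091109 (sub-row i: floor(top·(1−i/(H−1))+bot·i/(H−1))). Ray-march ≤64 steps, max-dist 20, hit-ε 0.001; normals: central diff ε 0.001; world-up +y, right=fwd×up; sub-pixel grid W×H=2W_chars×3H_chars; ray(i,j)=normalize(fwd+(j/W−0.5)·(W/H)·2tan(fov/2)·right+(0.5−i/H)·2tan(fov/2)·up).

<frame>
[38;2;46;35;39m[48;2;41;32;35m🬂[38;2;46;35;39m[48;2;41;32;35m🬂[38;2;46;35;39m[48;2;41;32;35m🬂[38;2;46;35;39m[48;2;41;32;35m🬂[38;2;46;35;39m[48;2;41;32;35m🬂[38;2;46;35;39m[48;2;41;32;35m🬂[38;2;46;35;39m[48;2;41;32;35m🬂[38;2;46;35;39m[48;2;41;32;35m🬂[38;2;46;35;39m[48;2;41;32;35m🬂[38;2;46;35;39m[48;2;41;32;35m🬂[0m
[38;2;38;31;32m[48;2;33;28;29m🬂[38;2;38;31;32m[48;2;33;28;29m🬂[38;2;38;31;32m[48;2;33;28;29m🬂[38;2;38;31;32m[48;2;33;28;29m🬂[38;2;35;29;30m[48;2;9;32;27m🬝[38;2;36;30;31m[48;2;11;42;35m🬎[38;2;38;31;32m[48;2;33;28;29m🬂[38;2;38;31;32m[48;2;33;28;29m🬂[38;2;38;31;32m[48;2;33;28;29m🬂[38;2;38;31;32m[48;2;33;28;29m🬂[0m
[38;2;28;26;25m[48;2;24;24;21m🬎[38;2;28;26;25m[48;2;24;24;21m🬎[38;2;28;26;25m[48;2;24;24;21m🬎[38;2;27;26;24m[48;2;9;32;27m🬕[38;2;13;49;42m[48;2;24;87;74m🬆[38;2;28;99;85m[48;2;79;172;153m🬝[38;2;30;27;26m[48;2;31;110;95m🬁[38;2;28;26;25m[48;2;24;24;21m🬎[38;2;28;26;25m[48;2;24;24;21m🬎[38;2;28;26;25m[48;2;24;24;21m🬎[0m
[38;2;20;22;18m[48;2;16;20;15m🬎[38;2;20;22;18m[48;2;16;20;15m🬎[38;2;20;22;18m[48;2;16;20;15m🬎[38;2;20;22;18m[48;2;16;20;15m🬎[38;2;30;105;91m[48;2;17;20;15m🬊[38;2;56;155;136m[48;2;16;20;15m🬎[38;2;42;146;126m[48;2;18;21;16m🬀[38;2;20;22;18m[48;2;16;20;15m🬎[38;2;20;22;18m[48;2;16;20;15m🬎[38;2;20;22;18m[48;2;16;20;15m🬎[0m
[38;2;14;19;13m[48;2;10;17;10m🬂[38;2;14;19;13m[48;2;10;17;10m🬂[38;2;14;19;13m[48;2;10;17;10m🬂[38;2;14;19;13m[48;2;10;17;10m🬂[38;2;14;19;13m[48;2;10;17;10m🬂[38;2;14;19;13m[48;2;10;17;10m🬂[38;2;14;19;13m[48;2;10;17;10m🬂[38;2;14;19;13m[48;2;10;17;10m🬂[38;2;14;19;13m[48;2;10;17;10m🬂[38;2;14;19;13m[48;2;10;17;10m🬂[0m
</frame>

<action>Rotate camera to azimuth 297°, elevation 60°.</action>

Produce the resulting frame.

<frame>
[38;2;46;35;39m[48;2;41;32;35m🬂[38;2;46;35;39m[48;2;41;32;35m🬂[38;2;46;35;39m[48;2;41;32;35m🬂[38;2;46;35;39m[48;2;41;32;35m🬂[38;2;46;35;39m[48;2;41;32;35m🬂[38;2;46;35;39m[48;2;41;32;35m🬂[38;2;46;35;39m[48;2;41;32;35m🬂[38;2;46;35;39m[48;2;41;32;35m🬂[38;2;46;35;39m[48;2;41;32;35m🬂[38;2;46;35;39m[48;2;41;32;35m🬂[0m
[38;2;38;31;32m[48;2;33;28;29m🬂[38;2;38;31;32m[48;2;33;28;29m🬂[38;2;38;31;32m[48;2;33;28;29m🬂[38;2;38;31;32m[48;2;33;28;29m🬂[38;2;35;29;30m[48;2;13;47;40m🬝[38;2;36;30;31m[48;2;24;85;73m🬎[38;2;38;31;32m[48;2;33;28;29m🬂[38;2;38;31;32m[48;2;33;28;29m🬂[38;2;38;31;32m[48;2;33;28;29m🬂[38;2;38;31;32m[48;2;33;28;29m🬂[0m
[38;2;28;26;25m[48;2;24;24;21m🬎[38;2;28;26;25m[48;2;24;24;21m🬎[38;2;28;26;25m[48;2;24;24;21m🬎[38;2;27;26;24m[48;2;9;32;27m🬕[38;2;13;48;41m[48;2;23;83;71m▌[38;2;36;118;102m[48;2;123;220;201m🬝[38;2;30;27;26m[48;2;41;139;120m🬁[38;2;28;26;25m[48;2;24;24;21m🬎[38;2;28;26;25m[48;2;24;24;21m🬎[38;2;28;26;25m[48;2;24;24;21m🬎[0m
[38;2;20;22;18m[48;2;16;20;15m🬎[38;2;20;22;18m[48;2;16;20;15m🬎[38;2;20;22;18m[48;2;16;20;15m🬎[38;2;20;22;18m[48;2;16;20;15m🬎[38;2;23;81;69m[48;2;16;28;22m🬉[38;2;33;118;101m[48;2;16;20;15m🬎[38;2;41;144;124m[48;2;18;21;16m🬀[38;2;20;22;18m[48;2;16;20;15m🬎[38;2;20;22;18m[48;2;16;20;15m🬎[38;2;20;22;18m[48;2;16;20;15m🬎[0m
[38;2;14;19;13m[48;2;10;17;10m🬂[38;2;14;19;13m[48;2;10;17;10m🬂[38;2;14;19;13m[48;2;10;17;10m🬂[38;2;14;19;13m[48;2;10;17;10m🬂[38;2;14;19;13m[48;2;10;17;10m🬂[38;2;14;19;13m[48;2;10;17;10m🬂[38;2;14;19;13m[48;2;10;17;10m🬂[38;2;14;19;13m[48;2;10;17;10m🬂[38;2;14;19;13m[48;2;10;17;10m🬂[38;2;14;19;13m[48;2;10;17;10m🬂[0m
</frame>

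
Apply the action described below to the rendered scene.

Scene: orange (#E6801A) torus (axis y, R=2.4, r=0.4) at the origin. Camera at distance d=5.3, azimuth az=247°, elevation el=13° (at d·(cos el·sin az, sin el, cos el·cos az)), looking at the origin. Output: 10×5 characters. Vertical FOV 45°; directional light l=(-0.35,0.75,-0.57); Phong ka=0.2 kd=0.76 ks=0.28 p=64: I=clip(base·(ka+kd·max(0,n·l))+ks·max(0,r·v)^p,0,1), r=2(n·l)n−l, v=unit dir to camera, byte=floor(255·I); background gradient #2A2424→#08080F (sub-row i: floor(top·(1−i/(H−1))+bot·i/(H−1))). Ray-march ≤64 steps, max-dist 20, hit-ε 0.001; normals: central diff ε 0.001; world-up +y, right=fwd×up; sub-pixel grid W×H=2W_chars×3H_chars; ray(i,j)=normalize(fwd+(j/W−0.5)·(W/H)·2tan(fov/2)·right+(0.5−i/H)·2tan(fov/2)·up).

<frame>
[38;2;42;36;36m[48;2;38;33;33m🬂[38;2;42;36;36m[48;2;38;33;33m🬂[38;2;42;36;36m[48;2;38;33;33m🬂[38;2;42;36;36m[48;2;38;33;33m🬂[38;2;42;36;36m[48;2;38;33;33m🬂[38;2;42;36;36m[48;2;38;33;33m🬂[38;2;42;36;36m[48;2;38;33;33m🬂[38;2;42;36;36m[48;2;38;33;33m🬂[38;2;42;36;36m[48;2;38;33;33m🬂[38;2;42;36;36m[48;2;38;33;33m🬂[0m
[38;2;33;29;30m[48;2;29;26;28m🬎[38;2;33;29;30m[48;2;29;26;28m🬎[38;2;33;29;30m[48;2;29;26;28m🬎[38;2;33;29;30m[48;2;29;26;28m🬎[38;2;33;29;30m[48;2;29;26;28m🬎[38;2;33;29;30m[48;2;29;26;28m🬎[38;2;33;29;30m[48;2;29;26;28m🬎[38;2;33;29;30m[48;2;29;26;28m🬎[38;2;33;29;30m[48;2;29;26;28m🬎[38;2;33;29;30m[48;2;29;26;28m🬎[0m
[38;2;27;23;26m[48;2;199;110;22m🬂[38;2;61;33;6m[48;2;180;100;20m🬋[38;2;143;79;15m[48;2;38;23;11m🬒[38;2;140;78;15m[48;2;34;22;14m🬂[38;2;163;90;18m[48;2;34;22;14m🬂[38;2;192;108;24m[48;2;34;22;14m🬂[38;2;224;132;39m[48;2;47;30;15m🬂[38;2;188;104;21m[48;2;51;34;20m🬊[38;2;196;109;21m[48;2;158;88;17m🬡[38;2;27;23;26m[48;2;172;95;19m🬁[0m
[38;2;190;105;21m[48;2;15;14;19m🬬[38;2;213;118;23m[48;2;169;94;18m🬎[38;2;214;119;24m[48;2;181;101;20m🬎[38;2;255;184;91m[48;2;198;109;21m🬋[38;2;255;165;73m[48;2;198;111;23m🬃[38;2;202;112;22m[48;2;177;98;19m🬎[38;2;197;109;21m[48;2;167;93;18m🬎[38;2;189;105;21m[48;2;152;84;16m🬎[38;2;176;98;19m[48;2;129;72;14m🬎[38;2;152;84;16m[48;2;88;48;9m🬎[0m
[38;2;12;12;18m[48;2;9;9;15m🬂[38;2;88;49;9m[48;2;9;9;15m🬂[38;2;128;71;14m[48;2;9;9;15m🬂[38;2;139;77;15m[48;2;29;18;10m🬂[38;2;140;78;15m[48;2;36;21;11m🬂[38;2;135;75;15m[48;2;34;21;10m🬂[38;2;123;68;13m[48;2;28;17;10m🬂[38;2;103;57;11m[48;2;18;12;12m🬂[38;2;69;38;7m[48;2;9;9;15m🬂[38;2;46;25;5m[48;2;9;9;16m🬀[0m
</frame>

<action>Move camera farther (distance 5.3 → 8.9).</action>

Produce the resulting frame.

<frame>
[38;2;42;36;36m[48;2;38;33;33m🬂[38;2;42;36;36m[48;2;38;33;33m🬂[38;2;42;36;36m[48;2;38;33;33m🬂[38;2;42;36;36m[48;2;38;33;33m🬂[38;2;42;36;36m[48;2;38;33;33m🬂[38;2;42;36;36m[48;2;38;33;33m🬂[38;2;42;36;36m[48;2;38;33;33m🬂[38;2;42;36;36m[48;2;38;33;33m🬂[38;2;42;36;36m[48;2;38;33;33m🬂[38;2;42;36;36m[48;2;38;33;33m🬂[0m
[38;2;33;29;30m[48;2;29;26;28m🬎[38;2;33;29;30m[48;2;29;26;28m🬎[38;2;33;29;30m[48;2;29;26;28m🬎[38;2;33;29;30m[48;2;29;26;28m🬎[38;2;33;29;30m[48;2;29;26;28m🬎[38;2;33;29;30m[48;2;29;26;28m🬎[38;2;33;29;30m[48;2;29;26;28m🬎[38;2;33;29;30m[48;2;29;26;28m🬎[38;2;33;29;30m[48;2;29;26;28m🬎[38;2;33;29;30m[48;2;29;26;28m🬎[0m
[38;2;26;22;25m[48;2;22;20;24m🬎[38;2;26;22;25m[48;2;22;20;24m🬎[38;2;25;22;25m[48;2;191;105;21m🬕[38;2;41;27;15m[48;2;218;121;24m🬎[38;2;44;28;16m[48;2;202;112;22m🬎[38;2;70;41;15m[48;2;190;105;20m🬍[38;2;27;23;26m[48;2;169;94;18m🬂[38;2;27;23;26m[48;2;168;93;18m🬂[38;2;26;22;25m[48;2;22;20;24m🬎[38;2;26;22;25m[48;2;22;20;24m🬎[0m
[38;2;20;18;22m[48;2;16;15;20m🬂[38;2;20;18;22m[48;2;16;15;20m🬂[38;2;112;62;12m[48;2;16;15;20m🬁[38;2;168;93;19m[48;2;16;15;20m🬂[38;2;181;101;20m[48;2;30;19;12m🬂[38;2;170;94;18m[48;2;30;19;12m🬂[38;2;137;76;15m[48;2;23;17;16m🬂[38;2;90;50;10m[48;2;22;17;17m🬀[38;2;20;18;22m[48;2;16;15;20m🬂[38;2;20;18;22m[48;2;16;15;20m🬂[0m
[38;2;12;12;18m[48;2;9;9;15m🬂[38;2;12;12;18m[48;2;9;9;15m🬂[38;2;12;12;18m[48;2;9;9;15m🬂[38;2;12;12;18m[48;2;9;9;15m🬂[38;2;12;12;18m[48;2;9;9;15m🬂[38;2;12;12;18m[48;2;9;9;15m🬂[38;2;12;12;18m[48;2;9;9;15m🬂[38;2;12;12;18m[48;2;9;9;15m🬂[38;2;12;12;18m[48;2;9;9;15m🬂[38;2;12;12;18m[48;2;9;9;15m🬂[0m
</frame>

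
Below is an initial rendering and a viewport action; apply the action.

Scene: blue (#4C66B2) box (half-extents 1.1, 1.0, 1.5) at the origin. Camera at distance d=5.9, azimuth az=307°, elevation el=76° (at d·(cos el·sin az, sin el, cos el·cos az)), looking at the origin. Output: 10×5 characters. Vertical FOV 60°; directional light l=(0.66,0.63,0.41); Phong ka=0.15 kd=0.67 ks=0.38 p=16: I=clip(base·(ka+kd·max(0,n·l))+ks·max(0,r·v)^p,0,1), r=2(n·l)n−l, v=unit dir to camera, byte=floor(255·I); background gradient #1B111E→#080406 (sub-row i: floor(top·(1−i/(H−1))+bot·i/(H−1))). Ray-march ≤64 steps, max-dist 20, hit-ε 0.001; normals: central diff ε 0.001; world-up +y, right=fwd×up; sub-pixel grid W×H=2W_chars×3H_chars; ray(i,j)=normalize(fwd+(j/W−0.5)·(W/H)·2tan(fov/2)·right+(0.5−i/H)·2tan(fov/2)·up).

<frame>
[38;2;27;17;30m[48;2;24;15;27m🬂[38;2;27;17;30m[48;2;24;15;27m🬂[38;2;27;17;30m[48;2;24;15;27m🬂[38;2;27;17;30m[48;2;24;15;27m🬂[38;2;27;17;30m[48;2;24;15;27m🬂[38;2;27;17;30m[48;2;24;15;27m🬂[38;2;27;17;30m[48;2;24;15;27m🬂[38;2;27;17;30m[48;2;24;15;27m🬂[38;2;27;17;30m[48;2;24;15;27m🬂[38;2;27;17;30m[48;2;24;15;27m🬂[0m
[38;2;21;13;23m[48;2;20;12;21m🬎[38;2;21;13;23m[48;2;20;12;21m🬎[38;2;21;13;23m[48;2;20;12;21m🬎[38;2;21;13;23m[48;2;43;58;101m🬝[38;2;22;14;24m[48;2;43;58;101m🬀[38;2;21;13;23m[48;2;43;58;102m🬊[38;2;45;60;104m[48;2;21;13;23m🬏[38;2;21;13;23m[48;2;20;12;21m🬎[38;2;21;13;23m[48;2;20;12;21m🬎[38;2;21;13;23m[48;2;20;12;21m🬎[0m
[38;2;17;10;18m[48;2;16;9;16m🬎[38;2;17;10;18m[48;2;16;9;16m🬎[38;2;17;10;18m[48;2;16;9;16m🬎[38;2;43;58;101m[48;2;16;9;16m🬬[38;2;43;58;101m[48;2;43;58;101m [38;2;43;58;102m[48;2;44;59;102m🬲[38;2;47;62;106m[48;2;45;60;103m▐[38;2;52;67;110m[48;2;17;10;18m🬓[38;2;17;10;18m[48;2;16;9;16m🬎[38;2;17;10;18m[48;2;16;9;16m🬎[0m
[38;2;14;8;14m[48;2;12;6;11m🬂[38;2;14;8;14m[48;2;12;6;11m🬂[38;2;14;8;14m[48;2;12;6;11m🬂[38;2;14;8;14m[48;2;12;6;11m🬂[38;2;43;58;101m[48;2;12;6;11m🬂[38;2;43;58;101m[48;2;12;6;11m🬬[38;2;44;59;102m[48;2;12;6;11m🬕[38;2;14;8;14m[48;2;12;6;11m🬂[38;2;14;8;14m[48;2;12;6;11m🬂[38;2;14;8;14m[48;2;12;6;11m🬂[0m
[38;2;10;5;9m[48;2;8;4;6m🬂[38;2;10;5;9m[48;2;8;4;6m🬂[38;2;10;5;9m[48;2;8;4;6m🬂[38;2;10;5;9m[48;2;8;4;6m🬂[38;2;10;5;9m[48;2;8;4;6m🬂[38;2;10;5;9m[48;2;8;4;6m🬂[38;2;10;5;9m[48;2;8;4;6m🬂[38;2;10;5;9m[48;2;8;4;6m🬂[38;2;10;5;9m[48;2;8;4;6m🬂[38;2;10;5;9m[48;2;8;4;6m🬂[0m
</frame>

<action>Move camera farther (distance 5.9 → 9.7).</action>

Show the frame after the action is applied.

<frame>
[38;2;27;17;30m[48;2;24;15;27m🬂[38;2;27;17;30m[48;2;24;15;27m🬂[38;2;27;17;30m[48;2;24;15;27m🬂[38;2;27;17;30m[48;2;24;15;27m🬂[38;2;27;17;30m[48;2;24;15;27m🬂[38;2;27;17;30m[48;2;24;15;27m🬂[38;2;27;17;30m[48;2;24;15;27m🬂[38;2;27;17;30m[48;2;24;15;27m🬂[38;2;27;17;30m[48;2;24;15;27m🬂[38;2;27;17;30m[48;2;24;15;27m🬂[0m
[38;2;21;13;23m[48;2;20;12;21m🬎[38;2;21;13;23m[48;2;20;12;21m🬎[38;2;21;13;23m[48;2;20;12;21m🬎[38;2;21;13;23m[48;2;20;12;21m🬎[38;2;21;13;23m[48;2;43;58;101m🬝[38;2;21;13;23m[48;2;20;12;21m🬎[38;2;21;13;23m[48;2;20;12;21m🬎[38;2;21;13;23m[48;2;20;12;21m🬎[38;2;21;13;23m[48;2;20;12;21m🬎[38;2;21;13;23m[48;2;20;12;21m🬎[0m
[38;2;17;10;18m[48;2;16;9;16m🬎[38;2;17;10;18m[48;2;16;9;16m🬎[38;2;17;10;18m[48;2;16;9;16m🬎[38;2;17;10;18m[48;2;16;9;16m🬎[38;2;43;58;101m[48;2;17;10;17m🬫[38;2;43;58;102m[48;2;44;59;102m🬲[38;2;45;60;103m[48;2;17;10;18m🬓[38;2;17;10;18m[48;2;16;9;16m🬎[38;2;17;10;18m[48;2;16;9;16m🬎[38;2;17;10;18m[48;2;16;9;16m🬎[0m
[38;2;14;8;14m[48;2;12;6;11m🬂[38;2;14;8;14m[48;2;12;6;11m🬂[38;2;14;8;14m[48;2;12;6;11m🬂[38;2;14;8;14m[48;2;12;6;11m🬂[38;2;14;8;14m[48;2;12;6;11m🬂[38;2;43;58;101m[48;2;12;6;11m🬂[38;2;14;8;14m[48;2;12;6;11m🬂[38;2;14;8;14m[48;2;12;6;11m🬂[38;2;14;8;14m[48;2;12;6;11m🬂[38;2;14;8;14m[48;2;12;6;11m🬂[0m
[38;2;10;5;9m[48;2;8;4;6m🬂[38;2;10;5;9m[48;2;8;4;6m🬂[38;2;10;5;9m[48;2;8;4;6m🬂[38;2;10;5;9m[48;2;8;4;6m🬂[38;2;10;5;9m[48;2;8;4;6m🬂[38;2;10;5;9m[48;2;8;4;6m🬂[38;2;10;5;9m[48;2;8;4;6m🬂[38;2;10;5;9m[48;2;8;4;6m🬂[38;2;10;5;9m[48;2;8;4;6m🬂[38;2;10;5;9m[48;2;8;4;6m🬂[0m
</frame>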